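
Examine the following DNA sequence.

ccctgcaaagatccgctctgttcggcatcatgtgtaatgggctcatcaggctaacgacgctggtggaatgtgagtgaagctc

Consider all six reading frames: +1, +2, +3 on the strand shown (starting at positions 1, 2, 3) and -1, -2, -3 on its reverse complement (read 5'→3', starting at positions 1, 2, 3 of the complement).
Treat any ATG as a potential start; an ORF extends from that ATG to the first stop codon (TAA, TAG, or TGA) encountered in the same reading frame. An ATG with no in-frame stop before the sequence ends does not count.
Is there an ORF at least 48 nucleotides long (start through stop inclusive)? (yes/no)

Reverse complement (5'→3'): GAGCTTCACTCACATTCCACCAGCGTCGTTAGCCTGATGAGCCCATTACACATGATGCCGAACAGAGCGGATCTTTGCAGGG
Frame +1: CCC TGC AAA GAT CCG CTC TGT TCG GCA TCA TGT GTA ATG GGC TCA TCA GGC TAA CGA CGC TGG TGG AAT GTG AGT GAA GCT — ATG at 37, stop TAA at 52 → 18 nt.
Frame +2: CCT GCA AAG ATC CGC TCT GTT CGG CAT CAT GTG TAA TGG GCT CAT CAG GCT AAC GAC GCT GGT GGA ATG TGA GTG AAG CTC — ATG at 68, stop TGA at 71 → 6 nt.
Frame +3: CTG CAA AGA TCC GCT CTG TTC GGC ATC ATG TGT AAT GGG CTC ATC AGG CTA ACG ACG CTG GTG GAA TGT GAG TGA AGC — ATG at 30, stop TGA at 75 → 48 nt.
Frame -1: GAG CTT CAC TCA CAT TCC ACC AGC GTC GTT AGC CTG ATG AGC CCA TTA CAC ATG ATG CCG AAC AGA GCG GAT CTT TGC AGG — no ATG→stop ORF.
Frame -2: AGC TTC ACT CAC ATT CCA CCA GCG TCG TTA GCC TGA TGA GCC CAT TAC ACA TGA TGC CGA ACA GAG CGG ATC TTT GCA GGG — no ATG→stop ORF.
Frame -3: GCT TCA CTC ACA TTC CAC CAG CGT CGT TAG CCT GAT GAG CCC ATT ACA CAT GAT GCC GAA CAG AGC GGA TCT TTG CAG — no ATG→stop ORF.
Frame +3 has an ORF of 48 nucleotides (positions 30–77) ≥ 48, so yes.

yes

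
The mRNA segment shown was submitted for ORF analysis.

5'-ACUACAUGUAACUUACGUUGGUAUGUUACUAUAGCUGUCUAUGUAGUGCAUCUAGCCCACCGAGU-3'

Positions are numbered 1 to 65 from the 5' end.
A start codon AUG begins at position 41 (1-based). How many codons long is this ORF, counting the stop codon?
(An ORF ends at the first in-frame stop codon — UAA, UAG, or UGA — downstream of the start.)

Codons from position 41: AUG (41–43), UAG (44–46).
UAG is the first in-frame stop; that's 2 codons including the stop.

2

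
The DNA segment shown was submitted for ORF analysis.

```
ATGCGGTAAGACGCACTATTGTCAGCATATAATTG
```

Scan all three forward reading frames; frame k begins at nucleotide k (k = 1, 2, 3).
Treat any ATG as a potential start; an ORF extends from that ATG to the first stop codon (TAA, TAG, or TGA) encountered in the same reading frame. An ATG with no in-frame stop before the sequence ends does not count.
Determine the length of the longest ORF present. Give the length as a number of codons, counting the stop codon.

Frame 1: ATG CGG TAA GAC GCA CTA TTG TCA GCA TAT AAT — ATG at 1, stop TAA at 7 → 9 nt.
Frame 2: TGC GGT AAG ACG CAC TAT TGT CAG CAT ATA ATT — no ATG→stop ORF.
Frame 3: GCG GTA AGA CGC ACT ATT GTC AGC ATA TAA TTG — no ATG→stop ORF.
Longest: frame 1, positions 1–9, 9 nt = 3 codons = 2 aa. → 3 codons.

3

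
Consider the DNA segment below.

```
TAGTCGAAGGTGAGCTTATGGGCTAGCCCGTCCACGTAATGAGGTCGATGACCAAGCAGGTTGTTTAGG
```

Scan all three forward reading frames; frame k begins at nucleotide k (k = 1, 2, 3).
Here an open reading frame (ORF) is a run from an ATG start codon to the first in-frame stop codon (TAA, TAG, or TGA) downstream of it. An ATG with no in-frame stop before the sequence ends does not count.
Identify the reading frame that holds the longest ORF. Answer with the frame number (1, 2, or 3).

3

Frame 1: TAG TCG AAG GTG AGC TTA TGG GCT AGC CCG TCC ACG TAA TGA GGT CGA TGA CCA AGC AGG TTG TTT AGG — no ATG→stop ORF.
Frame 2: AGT CGA AGG TGA GCT TAT GGG CTA GCC CGT CCA CGT AAT GAG GTC GAT GAC CAA GCA GGT TGT TTA — no ATG→stop ORF.
Frame 3: GTC GAA GGT GAG CTT ATG GGC TAG CCC GTC CAC GTA ATG AGG TCG ATG ACC AAG CAG GTT GTT TAG — ATG at 18, stop TAG at 24 → 9 nt; ATG at 39, stop TAG at 66 → 30 nt; ATG at 48, stop TAG at 66 → 21 nt.
Longest ORF is 30 nt in frame 3 (positions 39–68).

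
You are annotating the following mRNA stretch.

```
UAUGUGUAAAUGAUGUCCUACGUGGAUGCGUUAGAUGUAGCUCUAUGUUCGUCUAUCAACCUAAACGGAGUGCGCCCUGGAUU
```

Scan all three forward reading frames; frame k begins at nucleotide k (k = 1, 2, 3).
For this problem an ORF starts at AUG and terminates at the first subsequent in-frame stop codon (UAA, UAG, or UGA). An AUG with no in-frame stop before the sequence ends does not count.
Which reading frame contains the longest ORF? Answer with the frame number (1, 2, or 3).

Frame 1: UAU GUG UAA AUG AUG UCC UAC GUG GAU GCG UUA GAU GUA GCU CUA UGU UCG UCU AUC AAC CUA AAC GGA GUG CGC CCU GGA — no AUG→stop ORF.
Frame 2: AUG UGU AAA UGA UGU CCU ACG UGG AUG CGU UAG AUG UAG CUC UAU GUU CGU CUA UCA ACC UAA ACG GAG UGC GCC CUG GAU — AUG at 2, stop UGA at 11 → 12 nt; AUG at 26, stop UAG at 32 → 9 nt; AUG at 35, stop UAG at 38 → 6 nt.
Frame 3: UGU GUA AAU GAU GUC CUA CGU GGA UGC GUU AGA UGU AGC UCU AUG UUC GUC UAU CAA CCU AAA CGG AGU GCG CCC UGG AUU — no AUG→stop ORF.
Longest ORF is 12 nt in frame 2 (positions 2–13).

2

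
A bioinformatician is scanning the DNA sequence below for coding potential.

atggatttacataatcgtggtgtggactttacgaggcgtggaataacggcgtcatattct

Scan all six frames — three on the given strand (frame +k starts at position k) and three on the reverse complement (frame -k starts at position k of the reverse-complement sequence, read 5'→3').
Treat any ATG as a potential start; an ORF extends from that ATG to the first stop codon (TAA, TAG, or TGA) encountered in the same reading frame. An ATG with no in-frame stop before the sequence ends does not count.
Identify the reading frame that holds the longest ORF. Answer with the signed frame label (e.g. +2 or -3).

Reverse complement (5'→3'): AGAATATGACGCCGTTATTCCACGCCTCGTAAAGTCCACACCACGATTATGTAAATCCAT
Frame +1: ATG GAT TTA CAT AAT CGT GGT GTG GAC TTT ACG AGG CGT GGA ATA ACG GCG TCA TAT TCT — no ATG→stop ORF.
Frame +2: TGG ATT TAC ATA ATC GTG GTG TGG ACT TTA CGA GGC GTG GAA TAA CGG CGT CAT ATT — no ATG→stop ORF.
Frame +3: GGA TTT ACA TAA TCG TGG TGT GGA CTT TAC GAG GCG TGG AAT AAC GGC GTC ATA TTC — no ATG→stop ORF.
Frame -1: AGA ATA TGA CGC CGT TAT TCC ACG CCT CGT AAA GTC CAC ACC ACG ATT ATG TAA ATC CAT — ATG at 49, stop TAA at 52 → 6 nt.
Frame -2: GAA TAT GAC GCC GTT ATT CCA CGC CTC GTA AAG TCC ACA CCA CGA TTA TGT AAA TCC — no ATG→stop ORF.
Frame -3: AAT ATG ACG CCG TTA TTC CAC GCC TCG TAA AGT CCA CAC CAC GAT TAT GTA AAT CCA — ATG at 6, stop TAA at 30 → 27 nt.
Longest ORF is 27 nt in frame -3 (positions 6–32).

-3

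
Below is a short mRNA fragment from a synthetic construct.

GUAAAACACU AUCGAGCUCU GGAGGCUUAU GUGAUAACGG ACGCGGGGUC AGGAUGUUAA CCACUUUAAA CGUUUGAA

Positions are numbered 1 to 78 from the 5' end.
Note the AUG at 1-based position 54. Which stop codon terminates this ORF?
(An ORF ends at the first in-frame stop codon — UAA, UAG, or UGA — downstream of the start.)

Codons from position 54: AUG (54–56), UUA (57–59), ACC (60–62), ACU (63–65), UUA (66–68), AAC (69–71), GUU (72–74), UGA (75–77).
The first in-frame stop codon is UGA.

UGA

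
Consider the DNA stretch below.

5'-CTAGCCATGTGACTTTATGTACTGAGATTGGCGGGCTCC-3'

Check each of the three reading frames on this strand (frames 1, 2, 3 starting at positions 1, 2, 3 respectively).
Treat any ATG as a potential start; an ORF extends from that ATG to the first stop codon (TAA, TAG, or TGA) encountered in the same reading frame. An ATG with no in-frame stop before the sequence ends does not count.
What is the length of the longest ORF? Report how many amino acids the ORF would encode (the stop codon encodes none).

Frame 1: CTA GCC ATG TGA CTT TAT GTA CTG AGA TTG GCG GGC TCC — ATG at 7, stop TGA at 10 → 6 nt.
Frame 2: TAG CCA TGT GAC TTT ATG TAC TGA GAT TGG CGG GCT — ATG at 17, stop TGA at 23 → 9 nt.
Frame 3: AGC CAT GTG ACT TTA TGT ACT GAG ATT GGC GGG CTC — no ATG→stop ORF.
Longest: frame 2, positions 17–25, 9 nt = 3 codons = 2 aa. → 2 amino acids.

2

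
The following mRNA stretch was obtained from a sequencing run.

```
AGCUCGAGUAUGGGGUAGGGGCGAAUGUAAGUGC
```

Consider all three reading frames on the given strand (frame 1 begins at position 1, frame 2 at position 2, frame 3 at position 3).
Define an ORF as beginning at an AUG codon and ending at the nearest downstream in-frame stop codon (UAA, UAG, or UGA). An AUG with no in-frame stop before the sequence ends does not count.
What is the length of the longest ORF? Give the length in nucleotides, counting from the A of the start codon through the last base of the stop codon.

Frame 1: AGC UCG AGU AUG GGG UAG GGG CGA AUG UAA GUG — AUG at 10, stop UAG at 16 → 9 nt; AUG at 25, stop UAA at 28 → 6 nt.
Frame 2: GCU CGA GUA UGG GGU AGG GGC GAA UGU AAG UGC — no AUG→stop ORF.
Frame 3: CUC GAG UAU GGG GUA GGG GCG AAU GUA AGU — no AUG→stop ORF.
Longest: frame 1, positions 10–18, 9 nt = 3 codons = 2 aa. → 9 nucleotides.

9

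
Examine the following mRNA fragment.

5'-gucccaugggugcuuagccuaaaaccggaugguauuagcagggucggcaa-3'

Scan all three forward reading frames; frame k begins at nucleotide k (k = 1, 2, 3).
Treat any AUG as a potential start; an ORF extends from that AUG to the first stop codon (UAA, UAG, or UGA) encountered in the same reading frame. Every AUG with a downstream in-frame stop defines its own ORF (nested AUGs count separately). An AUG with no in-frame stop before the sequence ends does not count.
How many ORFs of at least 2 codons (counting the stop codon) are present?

Frame 1: GUC CCA UGG GUG CUU AGC CUA AAA CCG GAU GGU AUU AGC AGG GUC GGC — no AUG→stop ORF.
Frame 2: UCC CAU GGG UGC UUA GCC UAA AAC CGG AUG GUA UUA GCA GGG UCG GCA — no AUG→stop ORF.
Frame 3: CCC AUG GGU GCU UAG CCU AAA ACC GGA UGG UAU UAG CAG GGU CGG CAA — AUG at 6, stop UAG at 15 → 12 nt.
ORFs ≥ 2 codons: frame 3 6–17 (4 codons). Count = 1.

1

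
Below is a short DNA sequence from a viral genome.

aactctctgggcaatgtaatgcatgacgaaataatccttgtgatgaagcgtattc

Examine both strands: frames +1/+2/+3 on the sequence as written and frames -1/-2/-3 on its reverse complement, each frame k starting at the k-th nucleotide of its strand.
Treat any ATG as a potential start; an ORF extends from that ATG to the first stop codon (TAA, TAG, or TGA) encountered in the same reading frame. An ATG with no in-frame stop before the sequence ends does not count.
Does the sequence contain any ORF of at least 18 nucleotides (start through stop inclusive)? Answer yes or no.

Reverse complement (5'→3'): GAATACGCTTCATCACAAGGATTATTTCGTCATGCATTACATTGCCCAGAGAGTT
Frame +1: AAC TCT CTG GGC AAT GTA ATG CAT GAC GAA ATA ATC CTT GTG ATG AAG CGT ATT — no ATG→stop ORF.
Frame +2: ACT CTC TGG GCA ATG TAA TGC ATG ACG AAA TAA TCC TTG TGA TGA AGC GTA TTC — ATG at 14, stop TAA at 17 → 6 nt; ATG at 23, stop TAA at 32 → 12 nt.
Frame +3: CTC TCT GGG CAA TGT AAT GCA TGA CGA AAT AAT CCT TGT GAT GAA GCG TAT — no ATG→stop ORF.
Frame -1: GAA TAC GCT TCA TCA CAA GGA TTA TTT CGT CAT GCA TTA CAT TGC CCA GAG AGT — no ATG→stop ORF.
Frame -2: AAT ACG CTT CAT CAC AAG GAT TAT TTC GTC ATG CAT TAC ATT GCC CAG AGA GTT — no ATG→stop ORF.
Frame -3: ATA CGC TTC ATC ACA AGG ATT ATT TCG TCA TGC ATT ACA TTG CCC AGA GAG — no ATG→stop ORF.
Largest ORF found is 12 nucleotides < 18, so no.

no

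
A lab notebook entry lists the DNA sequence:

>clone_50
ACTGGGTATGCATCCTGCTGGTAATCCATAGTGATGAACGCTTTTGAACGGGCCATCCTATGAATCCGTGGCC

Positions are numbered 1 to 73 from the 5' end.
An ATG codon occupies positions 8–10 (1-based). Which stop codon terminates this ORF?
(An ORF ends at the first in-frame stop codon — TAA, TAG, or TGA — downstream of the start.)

TAG

Codons from position 8: ATG (8–10), CAT (11–13), CCT (14–16), GCT (17–19), GGT (20–22), AAT (23–25), CCA (26–28), TAG (29–31).
The first in-frame stop codon is TAG.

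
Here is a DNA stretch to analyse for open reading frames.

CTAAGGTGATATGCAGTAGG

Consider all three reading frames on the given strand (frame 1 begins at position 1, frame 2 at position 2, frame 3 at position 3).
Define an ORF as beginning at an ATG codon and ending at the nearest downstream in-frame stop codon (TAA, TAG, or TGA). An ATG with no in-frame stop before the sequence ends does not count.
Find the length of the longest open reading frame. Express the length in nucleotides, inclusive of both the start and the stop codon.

9

Frame 1: CTA AGG TGA TAT GCA GTA — no ATG→stop ORF.
Frame 2: TAA GGT GAT ATG CAG TAG — ATG at 11, stop TAG at 17 → 9 nt.
Frame 3: AAG GTG ATA TGC AGT AGG — no ATG→stop ORF.
Longest: frame 2, positions 11–19, 9 nt = 3 codons = 2 aa. → 9 nucleotides.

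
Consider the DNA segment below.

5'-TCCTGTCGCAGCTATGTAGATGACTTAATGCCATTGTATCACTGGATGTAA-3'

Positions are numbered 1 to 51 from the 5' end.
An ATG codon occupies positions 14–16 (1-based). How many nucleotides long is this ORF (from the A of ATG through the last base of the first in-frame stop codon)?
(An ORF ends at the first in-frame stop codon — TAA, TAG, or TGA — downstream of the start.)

Codons from position 14: ATG (14–16), TAG (17–19).
TAG is the first in-frame stop; ORF spans 14–19, 6 nucleotides.

6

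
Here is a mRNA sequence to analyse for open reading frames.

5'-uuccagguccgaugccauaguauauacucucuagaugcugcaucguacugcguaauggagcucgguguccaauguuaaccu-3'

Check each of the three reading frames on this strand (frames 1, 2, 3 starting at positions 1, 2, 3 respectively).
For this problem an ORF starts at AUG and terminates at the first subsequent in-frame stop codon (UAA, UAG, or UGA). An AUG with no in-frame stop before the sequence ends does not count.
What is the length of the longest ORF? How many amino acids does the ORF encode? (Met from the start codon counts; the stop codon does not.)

Frame 1: UUC CAG GUC CGA UGC CAU AGU AUA UAC UCU CUA GAU GCU GCA UCG UAC UGC GUA AUG GAG CUC GGU GUC CAA UGU UAA CCU — AUG at 55, stop UAA at 76 → 24 nt.
Frame 2: UCC AGG UCC GAU GCC AUA GUA UAU ACU CUC UAG AUG CUG CAU CGU ACU GCG UAA UGG AGC UCG GUG UCC AAU GUU AAC — AUG at 35, stop UAA at 53 → 21 nt.
Frame 3: CCA GGU CCG AUG CCA UAG UAU AUA CUC UCU AGA UGC UGC AUC GUA CUG CGU AAU GGA GCU CGG UGU CCA AUG UUA ACC — AUG at 12, stop UAG at 18 → 9 nt.
Longest: frame 1, positions 55–78, 24 nt = 8 codons = 7 aa. → 7 amino acids.

7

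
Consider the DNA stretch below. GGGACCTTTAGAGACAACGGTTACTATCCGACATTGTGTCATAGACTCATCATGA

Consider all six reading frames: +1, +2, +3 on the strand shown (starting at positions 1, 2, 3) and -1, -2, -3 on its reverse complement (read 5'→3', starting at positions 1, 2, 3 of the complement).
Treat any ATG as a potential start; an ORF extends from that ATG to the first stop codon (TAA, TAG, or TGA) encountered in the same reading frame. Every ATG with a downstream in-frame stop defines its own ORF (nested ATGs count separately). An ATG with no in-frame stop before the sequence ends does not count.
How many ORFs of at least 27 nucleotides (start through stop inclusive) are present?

Reverse complement (5'→3'): TCATGATGAGTCTATGACACAATGTCGGATAGTAACCGTTGTCTCTAAAGGTCCC
Frame +1: GGG ACC TTT AGA GAC AAC GGT TAC TAT CCG ACA TTG TGT CAT AGA CTC ATC ATG — no ATG→stop ORF.
Frame +2: GGA CCT TTA GAG ACA ACG GTT ACT ATC CGA CAT TGT GTC ATA GAC TCA TCA TGA — no ATG→stop ORF.
Frame +3: GAC CTT TAG AGA CAA CGG TTA CTA TCC GAC ATT GTG TCA TAG ACT CAT CAT — no ATG→stop ORF.
Frame -1: TCA TGA TGA GTC TAT GAC ACA ATG TCG GAT AGT AAC CGT TGT CTC TAA AGG TCC — ATG at 22, stop TAA at 46 → 27 nt.
Frame -2: CAT GAT GAG TCT ATG ACA CAA TGT CGG ATA GTA ACC GTT GTC TCT AAA GGT CCC — no ATG→stop ORF.
Frame -3: ATG ATG AGT CTA TGA CAC AAT GTC GGA TAG TAA CCG TTG TCT CTA AAG GTC — ATG at 3, stop TGA at 15 → 15 nt; ATG at 6, stop TGA at 15 → 12 nt.
ORFs ≥ 27 nucleotides: frame -1 22–48 (27 nucleotides). Count = 1.

1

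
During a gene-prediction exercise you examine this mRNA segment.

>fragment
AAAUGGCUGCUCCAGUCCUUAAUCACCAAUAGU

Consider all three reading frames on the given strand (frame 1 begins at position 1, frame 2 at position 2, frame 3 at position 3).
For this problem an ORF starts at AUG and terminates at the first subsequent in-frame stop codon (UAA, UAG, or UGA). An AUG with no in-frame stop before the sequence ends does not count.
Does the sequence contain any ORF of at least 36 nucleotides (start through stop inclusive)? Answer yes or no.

Frame 1: AAA UGG CUG CUC CAG UCC UUA AUC ACC AAU AGU — no AUG→stop ORF.
Frame 2: AAU GGC UGC UCC AGU CCU UAA UCA CCA AUA — no AUG→stop ORF.
Frame 3: AUG GCU GCU CCA GUC CUU AAU CAC CAA UAG — AUG at 3, stop UAG at 30 → 30 nt.
Largest ORF found is 30 nucleotides < 36, so no.

no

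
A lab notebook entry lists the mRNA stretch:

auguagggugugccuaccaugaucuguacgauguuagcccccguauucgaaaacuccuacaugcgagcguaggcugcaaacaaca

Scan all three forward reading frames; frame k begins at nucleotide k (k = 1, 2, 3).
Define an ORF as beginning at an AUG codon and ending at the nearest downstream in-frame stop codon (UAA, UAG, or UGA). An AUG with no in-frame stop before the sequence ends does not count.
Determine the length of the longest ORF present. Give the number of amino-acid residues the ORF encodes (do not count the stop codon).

17

Frame 1: AUG UAG GGU GUG CCU ACC AUG AUC UGU ACG AUG UUA GCC CCC GUA UUC GAA AAC UCC UAC AUG CGA GCG UAG GCU GCA AAC AAC — AUG at 1, stop UAG at 4 → 6 nt; AUG at 19, stop UAG at 70 → 54 nt; AUG at 31, stop UAG at 70 → 42 nt; AUG at 61, stop UAG at 70 → 12 nt.
Frame 2: UGU AGG GUG UGC CUA CCA UGA UCU GUA CGA UGU UAG CCC CCG UAU UCG AAA ACU CCU ACA UGC GAG CGU AGG CUG CAA ACA ACA — no AUG→stop ORF.
Frame 3: GUA GGG UGU GCC UAC CAU GAU CUG UAC GAU GUU AGC CCC CGU AUU CGA AAA CUC CUA CAU GCG AGC GUA GGC UGC AAA CAA — no AUG→stop ORF.
Longest: frame 1, positions 19–72, 54 nt = 18 codons = 17 aa. → 17 amino acids.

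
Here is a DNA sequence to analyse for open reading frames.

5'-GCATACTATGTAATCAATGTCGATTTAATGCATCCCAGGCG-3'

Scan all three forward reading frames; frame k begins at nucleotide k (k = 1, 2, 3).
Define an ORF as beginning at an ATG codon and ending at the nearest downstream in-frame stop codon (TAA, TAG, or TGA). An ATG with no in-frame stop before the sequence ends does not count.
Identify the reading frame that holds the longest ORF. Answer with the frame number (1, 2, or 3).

2

Frame 1: GCA TAC TAT GTA ATC AAT GTC GAT TTA ATG CAT CCC AGG — no ATG→stop ORF.
Frame 2: CAT ACT ATG TAA TCA ATG TCG ATT TAA TGC ATC CCA GGC — ATG at 8, stop TAA at 11 → 6 nt; ATG at 17, stop TAA at 26 → 12 nt.
Frame 3: ATA CTA TGT AAT CAA TGT CGA TTT AAT GCA TCC CAG GCG — no ATG→stop ORF.
Longest ORF is 12 nt in frame 2 (positions 17–28).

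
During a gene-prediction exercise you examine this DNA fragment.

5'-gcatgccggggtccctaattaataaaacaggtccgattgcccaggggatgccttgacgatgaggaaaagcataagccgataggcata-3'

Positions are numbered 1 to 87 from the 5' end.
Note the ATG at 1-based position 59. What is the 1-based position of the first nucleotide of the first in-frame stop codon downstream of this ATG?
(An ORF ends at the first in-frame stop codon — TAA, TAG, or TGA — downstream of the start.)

80

Codons from position 59: ATG (59–61), AGG (62–64), AAA (65–67), AGC (68–70), ATA (71–73), AGC (74–76), CGA (77–79), TAG (80–82).
TAG is a stop codon; it begins at position 80.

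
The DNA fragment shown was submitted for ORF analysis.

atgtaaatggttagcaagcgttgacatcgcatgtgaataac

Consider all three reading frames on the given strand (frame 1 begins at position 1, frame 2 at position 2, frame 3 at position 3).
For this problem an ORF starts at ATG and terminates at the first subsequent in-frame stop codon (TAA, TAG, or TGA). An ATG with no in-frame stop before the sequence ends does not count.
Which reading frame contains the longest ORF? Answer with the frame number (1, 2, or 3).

1

Frame 1: ATG TAA ATG GTT AGC AAG CGT TGA CAT CGC ATG TGA ATA — ATG at 1, stop TAA at 4 → 6 nt; ATG at 7, stop TGA at 22 → 18 nt; ATG at 31, stop TGA at 34 → 6 nt.
Frame 2: TGT AAA TGG TTA GCA AGC GTT GAC ATC GCA TGT GAA TAA — no ATG→stop ORF.
Frame 3: GTA AAT GGT TAG CAA GCG TTG ACA TCG CAT GTG AAT AAC — no ATG→stop ORF.
Longest ORF is 18 nt in frame 1 (positions 7–24).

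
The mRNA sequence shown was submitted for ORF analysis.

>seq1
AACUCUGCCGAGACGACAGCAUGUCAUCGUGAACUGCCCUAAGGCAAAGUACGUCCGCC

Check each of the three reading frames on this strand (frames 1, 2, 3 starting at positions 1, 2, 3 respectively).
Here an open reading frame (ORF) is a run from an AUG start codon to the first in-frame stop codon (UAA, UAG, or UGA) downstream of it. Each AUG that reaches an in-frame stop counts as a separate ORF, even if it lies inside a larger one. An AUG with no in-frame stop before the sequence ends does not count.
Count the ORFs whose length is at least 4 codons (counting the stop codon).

Frame 1: AAC UCU GCC GAG ACG ACA GCA UGU CAU CGU GAA CUG CCC UAA GGC AAA GUA CGU CCG — no AUG→stop ORF.
Frame 2: ACU CUG CCG AGA CGA CAG CAU GUC AUC GUG AAC UGC CCU AAG GCA AAG UAC GUC CGC — no AUG→stop ORF.
Frame 3: CUC UGC CGA GAC GAC AGC AUG UCA UCG UGA ACU GCC CUA AGG CAA AGU ACG UCC GCC — AUG at 21, stop UGA at 30 → 12 nt.
ORFs ≥ 4 codons: frame 3 21–32 (4 codons). Count = 1.

1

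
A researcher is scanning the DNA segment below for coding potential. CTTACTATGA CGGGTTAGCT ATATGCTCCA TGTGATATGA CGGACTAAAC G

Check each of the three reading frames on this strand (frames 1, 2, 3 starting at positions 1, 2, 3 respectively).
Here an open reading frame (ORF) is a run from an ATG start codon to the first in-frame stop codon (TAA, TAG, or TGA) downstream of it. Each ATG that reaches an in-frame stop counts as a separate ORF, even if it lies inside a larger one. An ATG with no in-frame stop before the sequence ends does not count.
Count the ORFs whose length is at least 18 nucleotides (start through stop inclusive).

Frame 1: CTT ACT ATG ACG GGT TAG CTA TAT GCT CCA TGT GAT ATG ACG GAC TAA ACG — ATG at 7, stop TAG at 16 → 12 nt; ATG at 37, stop TAA at 46 → 12 nt.
Frame 2: TTA CTA TGA CGG GTT AGC TAT ATG CTC CAT GTG ATA TGA CGG ACT AAA — ATG at 23, stop TGA at 38 → 18 nt.
Frame 3: TAC TAT GAC GGG TTA GCT ATA TGC TCC ATG TGA TAT GAC GGA CTA AAC — ATG at 30, stop TGA at 33 → 6 nt.
ORFs ≥ 18 nucleotides: frame 2 23–40 (18 nucleotides). Count = 1.

1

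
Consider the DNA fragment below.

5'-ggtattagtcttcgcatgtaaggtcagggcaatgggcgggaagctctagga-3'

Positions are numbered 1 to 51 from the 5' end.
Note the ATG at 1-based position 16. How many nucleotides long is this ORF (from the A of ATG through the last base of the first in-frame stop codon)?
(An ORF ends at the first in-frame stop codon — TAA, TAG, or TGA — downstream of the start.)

6

Codons from position 16: ATG (16–18), TAA (19–21).
TAA is the first in-frame stop; ORF spans 16–21, 6 nucleotides.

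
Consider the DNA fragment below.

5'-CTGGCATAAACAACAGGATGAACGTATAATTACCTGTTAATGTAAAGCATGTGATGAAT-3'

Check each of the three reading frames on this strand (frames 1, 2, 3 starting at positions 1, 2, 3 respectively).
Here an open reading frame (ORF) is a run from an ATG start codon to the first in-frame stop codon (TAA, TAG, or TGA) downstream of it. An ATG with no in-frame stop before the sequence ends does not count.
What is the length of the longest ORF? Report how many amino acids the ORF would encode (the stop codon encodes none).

Frame 1: CTG GCA TAA ACA ACA GGA TGA ACG TAT AAT TAC CTG TTA ATG TAA AGC ATG TGA TGA — ATG at 40, stop TAA at 43 → 6 nt; ATG at 49, stop TGA at 52 → 6 nt.
Frame 2: TGG CAT AAA CAA CAG GAT GAA CGT ATA ATT ACC TGT TAA TGT AAA GCA TGT GAT GAA — no ATG→stop ORF.
Frame 3: GGC ATA AAC AAC AGG ATG AAC GTA TAA TTA CCT GTT AAT GTA AAG CAT GTG ATG AAT — ATG at 18, stop TAA at 27 → 12 nt.
Longest: frame 3, positions 18–29, 12 nt = 4 codons = 3 aa. → 3 amino acids.

3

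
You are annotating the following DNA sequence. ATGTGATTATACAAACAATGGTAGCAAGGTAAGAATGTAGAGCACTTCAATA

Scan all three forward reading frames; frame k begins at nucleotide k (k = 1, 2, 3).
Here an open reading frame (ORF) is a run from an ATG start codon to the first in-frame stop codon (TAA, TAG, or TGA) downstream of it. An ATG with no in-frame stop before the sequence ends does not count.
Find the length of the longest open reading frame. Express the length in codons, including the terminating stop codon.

Frame 1: ATG TGA TTA TAC AAA CAA TGG TAG CAA GGT AAG AAT GTA GAG CAC TTC AAT — ATG at 1, stop TGA at 4 → 6 nt.
Frame 2: TGT GAT TAT ACA AAC AAT GGT AGC AAG GTA AGA ATG TAG AGC ACT TCA ATA — ATG at 35, stop TAG at 38 → 6 nt.
Frame 3: GTG ATT ATA CAA ACA ATG GTA GCA AGG TAA GAA TGT AGA GCA CTT CAA — ATG at 18, stop TAA at 30 → 15 nt.
Longest: frame 3, positions 18–32, 15 nt = 5 codons = 4 aa. → 5 codons.

5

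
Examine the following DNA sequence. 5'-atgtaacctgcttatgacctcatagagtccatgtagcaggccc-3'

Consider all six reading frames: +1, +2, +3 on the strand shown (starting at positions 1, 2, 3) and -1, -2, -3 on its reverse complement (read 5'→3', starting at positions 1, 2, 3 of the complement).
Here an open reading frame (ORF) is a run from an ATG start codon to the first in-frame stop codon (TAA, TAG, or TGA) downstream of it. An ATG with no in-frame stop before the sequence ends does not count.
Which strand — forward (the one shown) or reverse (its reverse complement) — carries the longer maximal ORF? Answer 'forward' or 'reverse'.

reverse

Reverse complement (5'→3'): GGGCCTGCTACATGGACTCTATGAGGTCATAAGCAGGTTACAT
Frame +1: ATG TAA CCT GCT TAT GAC CTC ATA GAG TCC ATG TAG CAG GCC — ATG at 1, stop TAA at 4 → 6 nt; ATG at 31, stop TAG at 34 → 6 nt.
Frame +2: TGT AAC CTG CTT ATG ACC TCA TAG AGT CCA TGT AGC AGG CCC — ATG at 14, stop TAG at 23 → 12 nt.
Frame +3: GTA ACC TGC TTA TGA CCT CAT AGA GTC CAT GTA GCA GGC — no ATG→stop ORF.
Frame -1: GGG CCT GCT ACA TGG ACT CTA TGA GGT CAT AAG CAG GTT ACA — no ATG→stop ORF.
Frame -2: GGC CTG CTA CAT GGA CTC TAT GAG GTC ATA AGC AGG TTA CAT — no ATG→stop ORF.
Frame -3: GCC TGC TAC ATG GAC TCT ATG AGG TCA TAA GCA GGT TAC — ATG at 12, stop TAA at 30 → 21 nt; ATG at 21, stop TAA at 30 → 12 nt.
Forward-strand max 12 nt; reverse-strand max 21 nt. The reverse strand has the longer ORF.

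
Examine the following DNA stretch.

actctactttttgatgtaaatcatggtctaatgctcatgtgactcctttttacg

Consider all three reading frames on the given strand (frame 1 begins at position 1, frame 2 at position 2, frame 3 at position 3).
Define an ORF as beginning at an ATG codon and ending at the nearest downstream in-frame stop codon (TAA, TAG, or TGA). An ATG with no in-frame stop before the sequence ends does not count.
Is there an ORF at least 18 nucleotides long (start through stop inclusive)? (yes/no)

Frame 1: ACT CTA CTT TTT GAT GTA AAT CAT GGT CTA ATG CTC ATG TGA CTC CTT TTT ACG — ATG at 31, stop TGA at 40 → 12 nt; ATG at 37, stop TGA at 40 → 6 nt.
Frame 2: CTC TAC TTT TTG ATG TAA ATC ATG GTC TAA TGC TCA TGT GAC TCC TTT TTA — ATG at 14, stop TAA at 17 → 6 nt; ATG at 23, stop TAA at 29 → 9 nt.
Frame 3: TCT ACT TTT TGA TGT AAA TCA TGG TCT AAT GCT CAT GTG ACT CCT TTT TAC — no ATG→stop ORF.
Largest ORF found is 12 nucleotides < 18, so no.

no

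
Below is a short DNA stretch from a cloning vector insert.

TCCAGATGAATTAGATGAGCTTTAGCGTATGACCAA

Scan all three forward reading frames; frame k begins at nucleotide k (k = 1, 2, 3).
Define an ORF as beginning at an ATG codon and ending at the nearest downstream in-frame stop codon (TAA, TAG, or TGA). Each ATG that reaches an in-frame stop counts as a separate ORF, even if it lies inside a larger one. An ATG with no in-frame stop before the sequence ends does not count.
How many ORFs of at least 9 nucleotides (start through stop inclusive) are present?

2

Frame 1: TCC AGA TGA ATT AGA TGA GCT TTA GCG TAT GAC CAA — no ATG→stop ORF.
Frame 2: CCA GAT GAA TTA GAT GAG CTT TAG CGT ATG ACC — no ATG→stop ORF.
Frame 3: CAG ATG AAT TAG ATG AGC TTT AGC GTA TGA CCA — ATG at 6, stop TAG at 12 → 9 nt; ATG at 15, stop TGA at 30 → 18 nt.
ORFs ≥ 9 nucleotides: frame 3 6–14 (9 nucleotides), frame 3 15–32 (18 nucleotides). Count = 2.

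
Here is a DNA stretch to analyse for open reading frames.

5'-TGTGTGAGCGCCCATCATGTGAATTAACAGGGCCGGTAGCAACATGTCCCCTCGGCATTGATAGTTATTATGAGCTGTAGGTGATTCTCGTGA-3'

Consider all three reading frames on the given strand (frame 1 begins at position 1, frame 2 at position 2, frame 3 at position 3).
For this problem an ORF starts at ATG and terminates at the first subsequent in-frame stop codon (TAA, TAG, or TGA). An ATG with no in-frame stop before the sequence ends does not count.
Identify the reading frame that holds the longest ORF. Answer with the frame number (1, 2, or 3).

Frame 1: TGT GTG AGC GCC CAT CAT GTG AAT TAA CAG GGC CGG TAG CAA CAT GTC CCC TCG GCA TTG ATA GTT ATT ATG AGC TGT AGG TGA TTC TCG TGA — ATG at 70, stop TGA at 82 → 15 nt.
Frame 2: GTG TGA GCG CCC ATC ATG TGA ATT AAC AGG GCC GGT AGC AAC ATG TCC CCT CGG CAT TGA TAG TTA TTA TGA GCT GTA GGT GAT TCT CGT — ATG at 17, stop TGA at 20 → 6 nt; ATG at 44, stop TGA at 59 → 18 nt.
Frame 3: TGT GAG CGC CCA TCA TGT GAA TTA ACA GGG CCG GTA GCA ACA TGT CCC CTC GGC ATT GAT AGT TAT TAT GAG CTG TAG GTG ATT CTC GTG — no ATG→stop ORF.
Longest ORF is 18 nt in frame 2 (positions 44–61).

2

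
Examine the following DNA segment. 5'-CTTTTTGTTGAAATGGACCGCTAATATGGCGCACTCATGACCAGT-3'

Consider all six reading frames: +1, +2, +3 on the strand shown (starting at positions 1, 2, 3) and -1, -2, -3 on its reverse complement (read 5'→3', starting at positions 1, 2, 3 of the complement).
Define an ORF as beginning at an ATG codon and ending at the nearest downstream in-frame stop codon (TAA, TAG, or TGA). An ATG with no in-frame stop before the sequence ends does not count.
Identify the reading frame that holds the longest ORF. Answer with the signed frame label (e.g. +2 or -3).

Reverse complement (5'→3'): ACTGGTCATGAGTGCGCCATATTAGCGGTCCATTTCAACAAAAAG
Frame +1: CTT TTT GTT GAA ATG GAC CGC TAA TAT GGC GCA CTC ATG ACC AGT — ATG at 13, stop TAA at 22 → 12 nt.
Frame +2: TTT TTG TTG AAA TGG ACC GCT AAT ATG GCG CAC TCA TGA CCA — ATG at 26, stop TGA at 38 → 15 nt.
Frame +3: TTT TGT TGA AAT GGA CCG CTA ATA TGG CGC ACT CAT GAC CAG — no ATG→stop ORF.
Frame -1: ACT GGT CAT GAG TGC GCC ATA TTA GCG GTC CAT TTC AAC AAA AAG — no ATG→stop ORF.
Frame -2: CTG GTC ATG AGT GCG CCA TAT TAG CGG TCC ATT TCA ACA AAA — ATG at 8, stop TAG at 23 → 18 nt.
Frame -3: TGG TCA TGA GTG CGC CAT ATT AGC GGT CCA TTT CAA CAA AAA — no ATG→stop ORF.
Longest ORF is 18 nt in frame -2 (positions 8–25).

-2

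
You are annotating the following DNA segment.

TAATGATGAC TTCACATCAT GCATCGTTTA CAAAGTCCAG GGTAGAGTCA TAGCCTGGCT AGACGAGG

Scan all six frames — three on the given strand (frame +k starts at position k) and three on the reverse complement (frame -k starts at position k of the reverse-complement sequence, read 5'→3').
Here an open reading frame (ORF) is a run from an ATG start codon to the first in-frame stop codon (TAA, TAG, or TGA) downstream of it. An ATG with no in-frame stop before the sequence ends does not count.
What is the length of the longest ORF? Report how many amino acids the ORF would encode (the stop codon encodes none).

16

Reverse complement (5'→3'): CCTCGTCTAGCCAGGCTATGACTCTACCCTGGACTTTGTAAACGATGCATGATGTGAAGTCATCATTA
Frame +1: TAA TGA TGA CTT CAC ATC ATG CAT CGT TTA CAA AGT CCA GGG TAG AGT CAT AGC CTG GCT AGA CGA — ATG at 19, stop TAG at 43 → 27 nt.
Frame +2: AAT GAT GAC TTC ACA TCA TGC ATC GTT TAC AAA GTC CAG GGT AGA GTC ATA GCC TGG CTA GAC GAG — no ATG→stop ORF.
Frame +3: ATG ATG ACT TCA CAT CAT GCA TCG TTT ACA AAG TCC AGG GTA GAG TCA TAG CCT GGC TAG ACG AGG — ATG at 3, stop TAG at 51 → 51 nt; ATG at 6, stop TAG at 51 → 48 nt.
Frame -1: CCT CGT CTA GCC AGG CTA TGA CTC TAC CCT GGA CTT TGT AAA CGA TGC ATG ATG TGA AGT CAT CAT — ATG at 49, stop TGA at 55 → 9 nt; ATG at 52, stop TGA at 55 → 6 nt.
Frame -2: CTC GTC TAG CCA GGC TAT GAC TCT ACC CTG GAC TTT GTA AAC GAT GCA TGA TGT GAA GTC ATC ATT — no ATG→stop ORF.
Frame -3: TCG TCT AGC CAG GCT ATG ACT CTA CCC TGG ACT TTG TAA ACG ATG CAT GAT GTG AAG TCA TCA TTA — ATG at 18, stop TAA at 39 → 24 nt.
Longest: frame +3, positions 3–53, 51 nt = 17 codons = 16 aa. → 16 amino acids.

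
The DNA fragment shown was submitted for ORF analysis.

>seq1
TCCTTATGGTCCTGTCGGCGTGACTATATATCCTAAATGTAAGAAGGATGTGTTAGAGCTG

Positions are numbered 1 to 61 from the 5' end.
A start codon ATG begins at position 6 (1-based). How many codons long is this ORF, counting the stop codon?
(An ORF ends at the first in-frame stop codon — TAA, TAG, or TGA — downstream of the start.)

6

Codons from position 6: ATG (6–8), GTC (9–11), CTG (12–14), TCG (15–17), GCG (18–20), TGA (21–23).
TGA is the first in-frame stop; that's 6 codons including the stop.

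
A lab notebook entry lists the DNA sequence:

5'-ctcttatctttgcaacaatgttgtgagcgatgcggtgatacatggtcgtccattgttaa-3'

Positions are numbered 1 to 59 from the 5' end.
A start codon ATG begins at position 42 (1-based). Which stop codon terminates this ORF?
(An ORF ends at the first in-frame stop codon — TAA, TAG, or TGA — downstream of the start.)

Codons from position 42: ATG (42–44), GTC (45–47), GTC (48–50), CAT (51–53), TGT (54–56), TAA (57–59).
The first in-frame stop codon is TAA.

TAA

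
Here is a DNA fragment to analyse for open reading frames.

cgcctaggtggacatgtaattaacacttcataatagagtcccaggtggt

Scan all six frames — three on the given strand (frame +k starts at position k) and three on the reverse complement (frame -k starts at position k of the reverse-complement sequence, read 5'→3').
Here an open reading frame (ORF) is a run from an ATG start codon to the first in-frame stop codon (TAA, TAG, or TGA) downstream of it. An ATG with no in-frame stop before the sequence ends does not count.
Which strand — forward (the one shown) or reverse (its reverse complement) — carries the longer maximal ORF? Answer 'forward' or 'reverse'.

Reverse complement (5'→3'): ACCACCTGGGACTCTATTATGAAGTGTTAATTACATGTCCACCTAGGCG
Frame +1: CGC CTA GGT GGA CAT GTA ATT AAC ACT TCA TAA TAG AGT CCC AGG TGG — no ATG→stop ORF.
Frame +2: GCC TAG GTG GAC ATG TAA TTA ACA CTT CAT AAT AGA GTC CCA GGT GGT — ATG at 14, stop TAA at 17 → 6 nt.
Frame +3: CCT AGG TGG ACA TGT AAT TAA CAC TTC ATA ATA GAG TCC CAG GTG — no ATG→stop ORF.
Frame -1: ACC ACC TGG GAC TCT ATT ATG AAG TGT TAA TTA CAT GTC CAC CTA GGC — ATG at 19, stop TAA at 28 → 12 nt.
Frame -2: CCA CCT GGG ACT CTA TTA TGA AGT GTT AAT TAC ATG TCC ACC TAG GCG — ATG at 35, stop TAG at 44 → 12 nt.
Frame -3: CAC CTG GGA CTC TAT TAT GAA GTG TTA ATT ACA TGT CCA CCT AGG — no ATG→stop ORF.
Forward-strand max 6 nt; reverse-strand max 12 nt. The reverse strand has the longer ORF.

reverse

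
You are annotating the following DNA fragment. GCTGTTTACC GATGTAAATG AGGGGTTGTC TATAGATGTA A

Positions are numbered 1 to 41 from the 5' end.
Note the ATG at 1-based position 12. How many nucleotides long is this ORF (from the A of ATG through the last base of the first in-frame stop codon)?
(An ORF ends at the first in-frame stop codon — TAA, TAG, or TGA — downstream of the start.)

6

Codons from position 12: ATG (12–14), TAA (15–17).
TAA is the first in-frame stop; ORF spans 12–17, 6 nucleotides.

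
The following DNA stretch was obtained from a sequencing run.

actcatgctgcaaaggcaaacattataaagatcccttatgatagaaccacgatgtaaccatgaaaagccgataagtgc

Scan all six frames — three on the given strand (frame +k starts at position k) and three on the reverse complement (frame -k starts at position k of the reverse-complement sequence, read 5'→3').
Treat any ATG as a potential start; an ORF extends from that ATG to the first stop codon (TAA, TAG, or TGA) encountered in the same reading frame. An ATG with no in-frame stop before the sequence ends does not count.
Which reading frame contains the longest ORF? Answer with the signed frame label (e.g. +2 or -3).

-3

Reverse complement (5'→3'): GCACTTATCGGCTTTTCATGGTTACATCGTGGTTCTATCATAAGGGATCTTTATAATGTTTGCCTTTGCAGCATGAGT
Frame +1: ACT CAT GCT GCA AAG GCA AAC ATT ATA AAG ATC CCT TAT GAT AGA ACC ACG ATG TAA CCA TGA AAA GCC GAT AAG TGC — ATG at 52, stop TAA at 55 → 6 nt.
Frame +2: CTC ATG CTG CAA AGG CAA ACA TTA TAA AGA TCC CTT ATG ATA GAA CCA CGA TGT AAC CAT GAA AAG CCG ATA AGT — ATG at 5, stop TAA at 26 → 24 nt.
Frame +3: TCA TGC TGC AAA GGC AAA CAT TAT AAA GAT CCC TTA TGA TAG AAC CAC GAT GTA ACC ATG AAA AGC CGA TAA GTG — ATG at 60, stop TAA at 72 → 15 nt.
Frame -1: GCA CTT ATC GGC TTT TCA TGG TTA CAT CGT GGT TCT ATC ATA AGG GAT CTT TAT AAT GTT TGC CTT TGC AGC ATG AGT — no ATG→stop ORF.
Frame -2: CAC TTA TCG GCT TTT CAT GGT TAC ATC GTG GTT CTA TCA TAA GGG ATC TTT ATA ATG TTT GCC TTT GCA GCA TGA — ATG at 56, stop TGA at 74 → 21 nt.
Frame -3: ACT TAT CGG CTT TTC ATG GTT ACA TCG TGG TTC TAT CAT AAG GGA TCT TTA TAA TGT TTG CCT TTG CAG CAT GAG — ATG at 18, stop TAA at 54 → 39 nt.
Longest ORF is 39 nt in frame -3 (positions 18–56).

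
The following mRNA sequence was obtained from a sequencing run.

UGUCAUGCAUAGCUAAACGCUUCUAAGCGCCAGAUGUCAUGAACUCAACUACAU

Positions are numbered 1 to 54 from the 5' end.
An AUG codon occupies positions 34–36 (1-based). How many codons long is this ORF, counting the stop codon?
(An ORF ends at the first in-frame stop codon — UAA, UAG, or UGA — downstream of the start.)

3

Codons from position 34: AUG (34–36), UCA (37–39), UGA (40–42).
UGA is the first in-frame stop; that's 3 codons including the stop.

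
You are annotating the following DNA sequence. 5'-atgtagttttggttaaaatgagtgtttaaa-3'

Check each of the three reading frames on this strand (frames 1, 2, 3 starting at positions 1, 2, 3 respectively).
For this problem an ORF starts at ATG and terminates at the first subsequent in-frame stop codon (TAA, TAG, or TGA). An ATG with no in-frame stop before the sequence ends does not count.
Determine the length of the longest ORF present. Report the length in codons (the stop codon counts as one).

4

Frame 1: ATG TAG TTT TGG TTA AAA TGA GTG TTT AAA — ATG at 1, stop TAG at 4 → 6 nt.
Frame 2: TGT AGT TTT GGT TAA AAT GAG TGT TTA — no ATG→stop ORF.
Frame 3: GTA GTT TTG GTT AAA ATG AGT GTT TAA — ATG at 18, stop TAA at 27 → 12 nt.
Longest: frame 3, positions 18–29, 12 nt = 4 codons = 3 aa. → 4 codons.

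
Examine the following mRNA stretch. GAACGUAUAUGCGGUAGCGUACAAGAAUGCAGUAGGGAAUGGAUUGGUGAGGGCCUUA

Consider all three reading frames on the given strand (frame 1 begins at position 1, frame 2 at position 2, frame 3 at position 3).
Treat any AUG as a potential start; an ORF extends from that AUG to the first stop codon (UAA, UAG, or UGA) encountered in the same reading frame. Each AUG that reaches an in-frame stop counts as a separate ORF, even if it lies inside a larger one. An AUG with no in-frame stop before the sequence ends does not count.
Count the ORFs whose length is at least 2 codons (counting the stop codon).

Frame 1: GAA CGU AUA UGC GGU AGC GUA CAA GAA UGC AGU AGG GAA UGG AUU GGU GAG GGC CUU — no AUG→stop ORF.
Frame 2: AAC GUA UAU GCG GUA GCG UAC AAG AAU GCA GUA GGG AAU GGA UUG GUG AGG GCC UUA — no AUG→stop ORF.
Frame 3: ACG UAU AUG CGG UAG CGU ACA AGA AUG CAG UAG GGA AUG GAU UGG UGA GGG CCU — AUG at 9, stop UAG at 15 → 9 nt; AUG at 27, stop UAG at 33 → 9 nt; AUG at 39, stop UGA at 48 → 12 nt.
ORFs ≥ 2 codons: frame 3 9–17 (3 codons), frame 3 27–35 (3 codons), frame 3 39–50 (4 codons). Count = 3.

3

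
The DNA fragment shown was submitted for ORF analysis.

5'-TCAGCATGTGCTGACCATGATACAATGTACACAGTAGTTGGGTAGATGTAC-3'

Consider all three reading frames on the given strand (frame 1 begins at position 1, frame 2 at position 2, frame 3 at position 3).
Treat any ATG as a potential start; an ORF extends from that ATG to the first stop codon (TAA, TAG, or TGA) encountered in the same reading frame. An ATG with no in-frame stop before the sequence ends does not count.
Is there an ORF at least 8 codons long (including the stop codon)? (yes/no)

no

Frame 1: TCA GCA TGT GCT GAC CAT GAT ACA ATG TAC ACA GTA GTT GGG TAG ATG TAC — ATG at 25, stop TAG at 43 → 21 nt.
Frame 2: CAG CAT GTG CTG ACC ATG ATA CAA TGT ACA CAG TAG TTG GGT AGA TGT — ATG at 17, stop TAG at 35 → 21 nt.
Frame 3: AGC ATG TGC TGA CCA TGA TAC AAT GTA CAC AGT AGT TGG GTA GAT GTA — ATG at 6, stop TGA at 12 → 9 nt.
Largest ORF found is 7 codons < 8, so no.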